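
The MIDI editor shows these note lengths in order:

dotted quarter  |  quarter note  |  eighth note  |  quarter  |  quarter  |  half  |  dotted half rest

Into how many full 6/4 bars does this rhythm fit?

One bar of 6/4 = 12 eighth notes.
Working in eighth notes: dotted quarter = 3; quarter note = 2; eighth note = 1; quarter = 2; quarter = 2; half = 4; dotted half rest = 6.
Sum: 3 + 2 + 1 + 2 + 2 + 4 + 6 = 20.
20 ÷ 12 = 1 complete bar with 8 left over.

1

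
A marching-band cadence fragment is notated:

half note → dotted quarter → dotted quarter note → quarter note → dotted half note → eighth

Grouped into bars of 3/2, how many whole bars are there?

One bar of 3/2 = 12 eighth notes.
Working in eighth notes: half note = 4; dotted quarter = 3; dotted quarter note = 3; quarter note = 2; dotted half note = 6; eighth = 1.
Adding: 4 + 3 + 3 + 2 + 6 + 1 = 19.
19 ÷ 12 = 1 complete bar with 7 left over.

1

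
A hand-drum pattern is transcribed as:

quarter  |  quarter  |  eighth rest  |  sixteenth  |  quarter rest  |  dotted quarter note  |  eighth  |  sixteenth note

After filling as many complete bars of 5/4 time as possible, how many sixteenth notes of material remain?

4

One bar of 5/4 = 20 sixteenth notes.
Each duration in sixteenth notes: quarter = 4; quarter = 4; eighth rest = 2; sixteenth = 1; quarter rest = 4; dotted quarter note = 6; eighth = 2; sixteenth note = 1.
Altogether 4 + 4 + 2 + 1 + 4 + 6 + 2 + 1 = 24.
24 ÷ 20 = 1 complete bar with 4 sixteenth notes remaining.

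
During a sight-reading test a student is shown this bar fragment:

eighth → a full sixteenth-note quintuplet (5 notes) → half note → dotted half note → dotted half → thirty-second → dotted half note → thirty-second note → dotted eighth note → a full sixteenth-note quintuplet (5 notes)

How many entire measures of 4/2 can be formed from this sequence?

1

One bar of 4/2 = 64 thirty-second notes.
In thirty-second notes: eighth = 4; a full sixteenth-note quintuplet (5 notes) (five quintuplet sixteenths span one quarter) = 8; half note = 16; dotted half note = 24; dotted half = 24; thirty-second = 1; dotted half note = 24; thirty-second note = 1; dotted eighth note = 6; a full sixteenth-note quintuplet (5 notes) (five quintuplet sixteenths span one quarter) = 8.
Sum: 4 + 8 + 16 + 24 + 24 + 1 + 24 + 1 + 6 + 8 = 116.
116 ÷ 64 = 1 complete bar with 52 left over.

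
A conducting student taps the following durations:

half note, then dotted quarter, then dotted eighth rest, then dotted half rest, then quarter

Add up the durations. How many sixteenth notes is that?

33

Working in sixteenth notes: half note = 8; dotted quarter = 6; dotted eighth rest = 3; dotted half rest = 12; quarter = 4.
Total: 8 + 6 + 3 + 12 + 4 = 33 sixteenth notes.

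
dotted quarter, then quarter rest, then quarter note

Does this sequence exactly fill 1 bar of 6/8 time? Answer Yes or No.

No

One bar of 6/8 = 6 eighth notes.
Working in eighth notes: dotted quarter = 3; quarter rest = 2; quarter note = 2.
Altogether 3 + 2 + 2 = 7.
7 exceeds 6, so the answer is No.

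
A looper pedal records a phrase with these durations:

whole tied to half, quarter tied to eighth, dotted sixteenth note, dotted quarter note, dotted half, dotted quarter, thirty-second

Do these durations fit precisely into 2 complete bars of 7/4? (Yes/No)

Yes

One bar of 7/4 = 56 thirty-second notes, so 2 bars = 112.
In thirty-second notes: whole tied to half (whole + half) = 48; quarter tied to eighth (quarter + eighth) = 12; dotted sixteenth note = 3; dotted quarter note = 12; dotted half = 24; dotted quarter = 12; thirty-second = 1.
Adding: 48 + 12 + 3 + 12 + 24 + 12 + 1 = 112.
112 equals 112, so the answer is Yes.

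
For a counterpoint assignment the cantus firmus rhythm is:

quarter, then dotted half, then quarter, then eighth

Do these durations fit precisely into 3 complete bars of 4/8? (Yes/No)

One bar of 4/8 = 4 eighth notes, so 3 bars = 12.
Each duration in eighth notes: quarter = 2; dotted half = 6; quarter = 2; eighth = 1.
Total: 2 + 6 + 2 + 1 = 11.
11 falls short of 12, so the answer is No.

No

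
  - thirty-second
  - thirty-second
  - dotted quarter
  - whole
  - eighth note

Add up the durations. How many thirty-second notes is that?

50

Each duration in thirty-second notes: thirty-second = 1; thirty-second = 1; dotted quarter = 12; whole = 32; eighth note = 4.
Altogether 1 + 1 + 12 + 32 + 4 = 50 thirty-second notes.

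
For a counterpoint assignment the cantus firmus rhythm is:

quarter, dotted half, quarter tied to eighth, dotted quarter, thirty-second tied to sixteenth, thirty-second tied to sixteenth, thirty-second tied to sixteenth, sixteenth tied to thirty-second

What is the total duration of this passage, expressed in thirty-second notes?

Express everything in thirty-second notes: quarter = 8; dotted half = 24; quarter tied to eighth (quarter + eighth) = 12; dotted quarter = 12; thirty-second tied to sixteenth (thirty-second + sixteenth) = 3; thirty-second tied to sixteenth (thirty-second + sixteenth) = 3; thirty-second tied to sixteenth (thirty-second + sixteenth) = 3; sixteenth tied to thirty-second (sixteenth + thirty-second) = 3.
Altogether 8 + 24 + 12 + 12 + 3 + 3 + 3 + 3 = 68 thirty-second notes.

68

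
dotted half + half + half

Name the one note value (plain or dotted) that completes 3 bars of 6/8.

half note

3 bars of 6/8 = 9 quarter notes.
Working in quarter notes: dotted half = 3; half = 2; half = 2.
Total: 3 + 2 + 2 = 7.
Remaining: 9 − 7 = 2 quarter notes, which is a half note.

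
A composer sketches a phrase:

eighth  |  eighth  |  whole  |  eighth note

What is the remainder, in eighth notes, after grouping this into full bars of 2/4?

3

One bar of 2/4 = 4 eighth notes.
In eighth notes: eighth = 1; eighth = 1; whole = 8; eighth note = 1.
Sum: 1 + 1 + 8 + 1 = 11.
11 ÷ 4 = 2 complete bars with 3 eighth notes remaining.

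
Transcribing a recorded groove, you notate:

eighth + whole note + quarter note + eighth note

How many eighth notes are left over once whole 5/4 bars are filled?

One bar of 5/4 = 10 eighth notes.
Convert each value to eighth notes: eighth = 1; whole note = 8; quarter note = 2; eighth note = 1.
Sum: 1 + 8 + 2 + 1 = 12.
12 ÷ 10 = 1 complete bar with 2 eighth notes remaining.

2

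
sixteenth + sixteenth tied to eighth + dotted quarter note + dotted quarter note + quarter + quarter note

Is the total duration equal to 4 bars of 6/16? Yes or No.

Yes

One bar of 6/16 = 6 sixteenth notes, so 4 bars = 24.
Working in sixteenth notes: sixteenth = 1; sixteenth tied to eighth (sixteenth + eighth) = 3; dotted quarter note = 6; dotted quarter note = 6; quarter = 4; quarter note = 4.
Total: 1 + 3 + 6 + 6 + 4 + 4 = 24.
24 equals 24, so the answer is Yes.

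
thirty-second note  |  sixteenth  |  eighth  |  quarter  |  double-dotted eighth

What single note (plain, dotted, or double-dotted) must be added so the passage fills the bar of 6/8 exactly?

sixteenth note

The bar of 6/8 = 24 thirty-second notes.
Each duration in thirty-second notes: thirty-second note = 1; sixteenth = 2; eighth = 4; quarter = 8; double-dotted eighth = 7.
Altogether 1 + 2 + 4 + 8 + 7 = 22.
Remaining: 24 − 22 = 2 thirty-second notes, which is a sixteenth note.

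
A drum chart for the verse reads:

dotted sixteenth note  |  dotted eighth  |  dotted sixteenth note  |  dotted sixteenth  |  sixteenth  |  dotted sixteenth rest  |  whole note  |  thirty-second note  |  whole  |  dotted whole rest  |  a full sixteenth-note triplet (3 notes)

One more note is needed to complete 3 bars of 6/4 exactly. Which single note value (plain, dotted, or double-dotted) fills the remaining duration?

double-dotted eighth note

3 bars of 6/4 = 144 thirty-second notes.
Convert each value to thirty-second notes: dotted sixteenth note = 3; dotted eighth = 6; dotted sixteenth note = 3; dotted sixteenth = 3; sixteenth = 2; dotted sixteenth rest = 3; whole note = 32; thirty-second note = 1; whole = 32; dotted whole rest = 48; a full sixteenth-note triplet (3 notes) (three triplet sixteenths span one eighth) = 4.
Sum: 3 + 6 + 3 + 3 + 2 + 3 + 32 + 1 + 32 + 48 + 4 = 137.
Remaining: 144 − 137 = 7 thirty-second notes, which is a double-dotted eighth note.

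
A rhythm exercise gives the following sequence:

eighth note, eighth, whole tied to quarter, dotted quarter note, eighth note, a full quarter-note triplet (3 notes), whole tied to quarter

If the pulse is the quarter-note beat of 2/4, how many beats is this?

15

One quarter-note beat = 2 eighth notes.
Express everything in eighth notes: eighth note = 1; eighth = 1; whole tied to quarter (whole + quarter) = 10; dotted quarter note = 3; eighth note = 1; a full quarter-note triplet (3 notes) (three triplet quarters span one half) = 4; whole tied to quarter (whole + quarter) = 10.
Sum: 1 + 1 + 10 + 3 + 1 + 4 + 10 = 30.
30 ÷ 2 = 15 beats.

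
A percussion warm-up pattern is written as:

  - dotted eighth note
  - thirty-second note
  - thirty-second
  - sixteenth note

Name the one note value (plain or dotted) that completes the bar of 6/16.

sixteenth note

The bar of 6/16 = 12 thirty-second notes.
Express everything in thirty-second notes: dotted eighth note = 6; thirty-second note = 1; thirty-second = 1; sixteenth note = 2.
Total: 6 + 1 + 1 + 2 = 10.
Remaining: 12 − 10 = 2 thirty-second notes, which is a sixteenth note.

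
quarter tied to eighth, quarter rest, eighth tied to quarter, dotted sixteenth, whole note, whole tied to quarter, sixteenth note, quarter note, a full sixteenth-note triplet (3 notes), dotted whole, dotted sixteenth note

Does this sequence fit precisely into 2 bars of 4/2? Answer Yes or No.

No

One bar of 4/2 = 64 thirty-second notes, so 2 bars = 128.
Express everything in thirty-second notes: quarter tied to eighth (quarter + eighth) = 12; quarter rest = 8; eighth tied to quarter (eighth + quarter) = 12; dotted sixteenth = 3; whole note = 32; whole tied to quarter (whole + quarter) = 40; sixteenth note = 2; quarter note = 8; a full sixteenth-note triplet (3 notes) (three triplet sixteenths span one eighth) = 4; dotted whole = 48; dotted sixteenth note = 3.
Total: 12 + 8 + 12 + 3 + 32 + 40 + 2 + 8 + 4 + 48 + 3 = 172.
172 exceeds 128, so the answer is No.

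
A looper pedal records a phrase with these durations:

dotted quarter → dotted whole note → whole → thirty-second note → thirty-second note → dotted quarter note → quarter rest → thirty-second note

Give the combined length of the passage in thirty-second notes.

In thirty-second notes: dotted quarter = 12; dotted whole note = 48; whole = 32; thirty-second note = 1; thirty-second note = 1; dotted quarter note = 12; quarter rest = 8; thirty-second note = 1.
Total: 12 + 48 + 32 + 1 + 1 + 12 + 8 + 1 = 115 thirty-second notes.

115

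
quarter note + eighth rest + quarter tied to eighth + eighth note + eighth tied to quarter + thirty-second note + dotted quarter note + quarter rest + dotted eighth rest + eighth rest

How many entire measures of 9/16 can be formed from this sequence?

3

One bar of 9/16 = 18 thirty-second notes.
Each duration in thirty-second notes: quarter note = 8; eighth rest = 4; quarter tied to eighth (quarter + eighth) = 12; eighth note = 4; eighth tied to quarter (eighth + quarter) = 12; thirty-second note = 1; dotted quarter note = 12; quarter rest = 8; dotted eighth rest = 6; eighth rest = 4.
Total: 8 + 4 + 12 + 4 + 12 + 1 + 12 + 8 + 6 + 4 = 71.
71 ÷ 18 = 3 complete bars with 17 left over.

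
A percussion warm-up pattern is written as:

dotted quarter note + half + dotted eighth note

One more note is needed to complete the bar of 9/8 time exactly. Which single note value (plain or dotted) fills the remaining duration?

sixteenth note

The bar of 9/8 = 18 sixteenth notes.
Convert each value to sixteenth notes: dotted quarter note = 6; half = 8; dotted eighth note = 3.
Adding: 6 + 8 + 3 = 17.
Remaining: 18 − 17 = 1 sixteenth note, which is a sixteenth note.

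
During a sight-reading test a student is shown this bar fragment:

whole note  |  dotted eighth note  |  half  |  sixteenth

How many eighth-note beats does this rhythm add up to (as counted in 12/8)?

14

One eighth-note beat = 2 sixteenth notes.
Express everything in sixteenth notes: whole note = 16; dotted eighth note = 3; half = 8; sixteenth = 1.
Total: 16 + 3 + 8 + 1 = 28.
28 ÷ 2 = 14 beats.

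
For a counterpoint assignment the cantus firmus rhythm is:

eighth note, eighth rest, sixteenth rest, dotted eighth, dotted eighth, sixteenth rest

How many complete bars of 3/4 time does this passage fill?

One bar of 3/4 = 12 sixteenth notes.
Express everything in sixteenth notes: eighth note = 2; eighth rest = 2; sixteenth rest = 1; dotted eighth = 3; dotted eighth = 3; sixteenth rest = 1.
Adding: 2 + 2 + 1 + 3 + 3 + 1 = 12.
12 ÷ 12 = 1 complete bar with 0 left over.

1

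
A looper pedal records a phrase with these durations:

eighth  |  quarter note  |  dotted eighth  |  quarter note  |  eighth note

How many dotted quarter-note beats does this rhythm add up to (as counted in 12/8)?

One dotted quarter-note beat = 6 sixteenth notes.
Express everything in sixteenth notes: eighth = 2; quarter note = 4; dotted eighth = 3; quarter note = 4; eighth note = 2.
Adding: 2 + 4 + 3 + 4 + 2 = 15.
15 ÷ 6 = 2.5 beats.

2.5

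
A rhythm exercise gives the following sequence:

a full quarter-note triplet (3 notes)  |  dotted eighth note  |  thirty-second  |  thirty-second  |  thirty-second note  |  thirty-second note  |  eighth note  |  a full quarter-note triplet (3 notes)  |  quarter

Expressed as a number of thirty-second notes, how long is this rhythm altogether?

Express everything in thirty-second notes: a full quarter-note triplet (3 notes) (three triplet quarters span one half) = 16; dotted eighth note = 6; thirty-second = 1; thirty-second = 1; thirty-second note = 1; thirty-second note = 1; eighth note = 4; a full quarter-note triplet (3 notes) (three triplet quarters span one half) = 16; quarter = 8.
Altogether 16 + 6 + 1 + 1 + 1 + 1 + 4 + 16 + 8 = 54 thirty-second notes.

54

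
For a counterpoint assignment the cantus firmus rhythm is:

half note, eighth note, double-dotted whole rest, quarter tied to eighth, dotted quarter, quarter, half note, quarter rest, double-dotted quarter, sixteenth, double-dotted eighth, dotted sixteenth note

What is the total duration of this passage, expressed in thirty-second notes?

158

Convert each value to thirty-second notes: half note = 16; eighth note = 4; double-dotted whole rest = 56; quarter tied to eighth (quarter + eighth) = 12; dotted quarter = 12; quarter = 8; half note = 16; quarter rest = 8; double-dotted quarter = 14; sixteenth = 2; double-dotted eighth = 7; dotted sixteenth note = 3.
Sum: 16 + 4 + 56 + 12 + 12 + 8 + 16 + 8 + 14 + 2 + 7 + 3 = 158 thirty-second notes.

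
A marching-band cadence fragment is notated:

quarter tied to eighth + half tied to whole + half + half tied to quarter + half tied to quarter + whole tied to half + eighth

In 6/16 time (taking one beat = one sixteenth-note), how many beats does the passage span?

One sixteenth-note beat = 2 thirty-second notes.
Working in thirty-second notes: quarter tied to eighth (quarter + eighth) = 12; half tied to whole (half + whole) = 48; half = 16; half tied to quarter (half + quarter) = 24; half tied to quarter (half + quarter) = 24; whole tied to half (whole + half) = 48; eighth = 4.
Altogether 12 + 48 + 16 + 24 + 24 + 48 + 4 = 176.
176 ÷ 2 = 88 beats.

88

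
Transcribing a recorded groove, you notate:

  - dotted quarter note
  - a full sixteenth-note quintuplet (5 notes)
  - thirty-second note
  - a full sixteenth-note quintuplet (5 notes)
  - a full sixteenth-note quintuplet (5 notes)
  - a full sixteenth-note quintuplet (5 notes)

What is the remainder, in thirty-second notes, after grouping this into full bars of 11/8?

1

One bar of 11/8 = 44 thirty-second notes.
Each duration in thirty-second notes: dotted quarter note = 12; a full sixteenth-note quintuplet (5 notes) (five quintuplet sixteenths span one quarter) = 8; thirty-second note = 1; a full sixteenth-note quintuplet (5 notes) (five quintuplet sixteenths span one quarter) = 8; a full sixteenth-note quintuplet (5 notes) (five quintuplet sixteenths span one quarter) = 8; a full sixteenth-note quintuplet (5 notes) (five quintuplet sixteenths span one quarter) = 8.
Total: 12 + 8 + 1 + 8 + 8 + 8 = 45.
45 ÷ 44 = 1 complete bar with 1 thirty-second note remaining.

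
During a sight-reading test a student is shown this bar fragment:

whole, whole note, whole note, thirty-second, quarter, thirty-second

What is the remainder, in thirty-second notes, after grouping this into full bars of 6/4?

10

One bar of 6/4 = 48 thirty-second notes.
Express everything in thirty-second notes: whole = 32; whole note = 32; whole note = 32; thirty-second = 1; quarter = 8; thirty-second = 1.
Adding: 32 + 32 + 32 + 1 + 8 + 1 = 106.
106 ÷ 48 = 2 complete bars with 10 thirty-second notes remaining.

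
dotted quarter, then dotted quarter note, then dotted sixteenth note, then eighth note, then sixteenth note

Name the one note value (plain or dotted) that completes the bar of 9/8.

The bar of 9/8 = 36 thirty-second notes.
Working in thirty-second notes: dotted quarter = 12; dotted quarter note = 12; dotted sixteenth note = 3; eighth note = 4; sixteenth note = 2.
Sum: 12 + 12 + 3 + 4 + 2 = 33.
Remaining: 36 − 33 = 3 thirty-second notes, which is a dotted sixteenth note.

dotted sixteenth note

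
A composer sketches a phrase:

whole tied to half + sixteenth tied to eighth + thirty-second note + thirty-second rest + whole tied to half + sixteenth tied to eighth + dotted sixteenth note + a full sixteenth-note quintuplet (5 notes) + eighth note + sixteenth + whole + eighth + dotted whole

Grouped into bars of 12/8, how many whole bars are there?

One bar of 12/8 = 48 thirty-second notes.
Convert each value to thirty-second notes: whole tied to half (whole + half) = 48; sixteenth tied to eighth (sixteenth + eighth) = 6; thirty-second note = 1; thirty-second rest = 1; whole tied to half (whole + half) = 48; sixteenth tied to eighth (sixteenth + eighth) = 6; dotted sixteenth note = 3; a full sixteenth-note quintuplet (5 notes) (five quintuplet sixteenths span one quarter) = 8; eighth note = 4; sixteenth = 2; whole = 32; eighth = 4; dotted whole = 48.
Total: 48 + 6 + 1 + 1 + 48 + 6 + 3 + 8 + 4 + 2 + 32 + 4 + 48 = 211.
211 ÷ 48 = 4 complete bars with 19 left over.

4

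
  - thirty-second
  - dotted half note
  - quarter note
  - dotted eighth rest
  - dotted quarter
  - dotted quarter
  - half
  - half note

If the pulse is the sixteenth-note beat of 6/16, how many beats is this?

One sixteenth-note beat = 2 thirty-second notes.
Express everything in thirty-second notes: thirty-second = 1; dotted half note = 24; quarter note = 8; dotted eighth rest = 6; dotted quarter = 12; dotted quarter = 12; half = 16; half note = 16.
Sum: 1 + 24 + 8 + 6 + 12 + 12 + 16 + 16 = 95.
95 ÷ 2 = 47.5 beats.

47.5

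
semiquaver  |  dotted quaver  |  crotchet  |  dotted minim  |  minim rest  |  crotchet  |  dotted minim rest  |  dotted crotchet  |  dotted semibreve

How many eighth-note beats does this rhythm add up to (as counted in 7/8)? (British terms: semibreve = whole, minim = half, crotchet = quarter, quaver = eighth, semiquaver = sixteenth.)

One eighth-note beat = 2 sixteenth notes.
Convert each value to sixteenth notes: semiquaver = 1; dotted quaver = 3; crotchet = 4; dotted minim = 12; minim rest = 8; crotchet = 4; dotted minim rest = 12; dotted crotchet = 6; dotted semibreve = 24.
Adding: 1 + 3 + 4 + 12 + 8 + 4 + 12 + 6 + 24 = 74.
74 ÷ 2 = 37 beats.

37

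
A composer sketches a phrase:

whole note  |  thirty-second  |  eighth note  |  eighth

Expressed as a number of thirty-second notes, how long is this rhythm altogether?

41

Express everything in thirty-second notes: whole note = 32; thirty-second = 1; eighth note = 4; eighth = 4.
Sum: 32 + 1 + 4 + 4 = 41 thirty-second notes.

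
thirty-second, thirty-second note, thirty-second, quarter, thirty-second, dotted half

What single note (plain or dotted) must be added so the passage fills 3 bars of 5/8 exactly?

dotted half note

3 bars of 5/8 = 60 thirty-second notes.
Convert each value to thirty-second notes: thirty-second = 1; thirty-second note = 1; thirty-second = 1; quarter = 8; thirty-second = 1; dotted half = 24.
Total: 1 + 1 + 1 + 8 + 1 + 24 = 36.
Remaining: 60 − 36 = 24 thirty-second notes, which is a dotted half note.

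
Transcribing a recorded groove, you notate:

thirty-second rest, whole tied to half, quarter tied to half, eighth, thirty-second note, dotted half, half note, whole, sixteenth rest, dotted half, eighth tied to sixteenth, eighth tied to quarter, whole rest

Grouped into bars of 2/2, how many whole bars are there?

7

One bar of 2/2 = 32 thirty-second notes.
Each duration in thirty-second notes: thirty-second rest = 1; whole tied to half (whole + half) = 48; quarter tied to half (quarter + half) = 24; eighth = 4; thirty-second note = 1; dotted half = 24; half note = 16; whole = 32; sixteenth rest = 2; dotted half = 24; eighth tied to sixteenth (eighth + sixteenth) = 6; eighth tied to quarter (eighth + quarter) = 12; whole rest = 32.
Altogether 1 + 48 + 24 + 4 + 1 + 24 + 16 + 32 + 2 + 24 + 6 + 12 + 32 = 226.
226 ÷ 32 = 7 complete bars with 2 left over.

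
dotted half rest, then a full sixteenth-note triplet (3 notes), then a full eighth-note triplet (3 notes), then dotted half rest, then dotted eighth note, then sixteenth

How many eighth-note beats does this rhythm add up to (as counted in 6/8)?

One eighth-note beat = 2 sixteenth notes.
Working in sixteenth notes: dotted half rest = 12; a full sixteenth-note triplet (3 notes) (three triplet sixteenths span one eighth) = 2; a full eighth-note triplet (3 notes) (three triplet eighths span one quarter) = 4; dotted half rest = 12; dotted eighth note = 3; sixteenth = 1.
Total: 12 + 2 + 4 + 12 + 3 + 1 = 34.
34 ÷ 2 = 17 beats.

17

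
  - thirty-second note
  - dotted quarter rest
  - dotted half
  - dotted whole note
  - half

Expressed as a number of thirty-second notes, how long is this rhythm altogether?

101

Convert each value to thirty-second notes: thirty-second note = 1; dotted quarter rest = 12; dotted half = 24; dotted whole note = 48; half = 16.
Sum: 1 + 12 + 24 + 48 + 16 = 101 thirty-second notes.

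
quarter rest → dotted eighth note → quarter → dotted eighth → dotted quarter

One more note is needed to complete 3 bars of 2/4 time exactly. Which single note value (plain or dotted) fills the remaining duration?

quarter note

3 bars of 2/4 = 24 sixteenth notes.
Express everything in sixteenth notes: quarter rest = 4; dotted eighth note = 3; quarter = 4; dotted eighth = 3; dotted quarter = 6.
Altogether 4 + 3 + 4 + 3 + 6 = 20.
Remaining: 24 − 20 = 4 sixteenth notes, which is a quarter note.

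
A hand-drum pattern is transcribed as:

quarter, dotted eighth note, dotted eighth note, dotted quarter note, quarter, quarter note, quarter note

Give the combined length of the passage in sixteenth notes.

28

Express everything in sixteenth notes: quarter = 4; dotted eighth note = 3; dotted eighth note = 3; dotted quarter note = 6; quarter = 4; quarter note = 4; quarter note = 4.
Total: 4 + 3 + 3 + 6 + 4 + 4 + 4 = 28 sixteenth notes.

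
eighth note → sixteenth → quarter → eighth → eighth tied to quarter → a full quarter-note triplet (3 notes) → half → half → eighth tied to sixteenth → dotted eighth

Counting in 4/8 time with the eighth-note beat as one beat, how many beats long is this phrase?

One eighth-note beat = 2 sixteenth notes.
Express everything in sixteenth notes: eighth note = 2; sixteenth = 1; quarter = 4; eighth = 2; eighth tied to quarter (eighth + quarter) = 6; a full quarter-note triplet (3 notes) (three triplet quarters span one half) = 8; half = 8; half = 8; eighth tied to sixteenth (eighth + sixteenth) = 3; dotted eighth = 3.
Total: 2 + 1 + 4 + 2 + 6 + 8 + 8 + 8 + 3 + 3 = 45.
45 ÷ 2 = 22.5 beats.

22.5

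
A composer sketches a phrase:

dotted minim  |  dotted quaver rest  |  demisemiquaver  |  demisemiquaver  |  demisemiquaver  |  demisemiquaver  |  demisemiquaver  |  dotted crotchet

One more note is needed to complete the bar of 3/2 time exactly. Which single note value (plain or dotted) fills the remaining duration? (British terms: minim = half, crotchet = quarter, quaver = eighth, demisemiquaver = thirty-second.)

The bar of 3/2 = 48 thirty-second notes.
Convert each value to thirty-second notes: dotted minim = 24; dotted quaver rest = 6; demisemiquaver = 1; demisemiquaver = 1; demisemiquaver = 1; demisemiquaver = 1; demisemiquaver = 1; dotted crotchet = 12.
Total: 24 + 6 + 1 + 1 + 1 + 1 + 1 + 12 = 47.
Remaining: 48 − 47 = 1 thirty-second note, which is a thirty-second note.

thirty-second note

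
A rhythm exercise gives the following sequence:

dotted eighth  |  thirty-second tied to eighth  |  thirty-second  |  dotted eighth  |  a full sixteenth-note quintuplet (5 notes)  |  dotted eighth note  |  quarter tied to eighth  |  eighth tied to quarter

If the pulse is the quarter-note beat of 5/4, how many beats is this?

7

One quarter-note beat = 8 thirty-second notes.
In thirty-second notes: dotted eighth = 6; thirty-second tied to eighth (thirty-second + eighth) = 5; thirty-second = 1; dotted eighth = 6; a full sixteenth-note quintuplet (5 notes) (five quintuplet sixteenths span one quarter) = 8; dotted eighth note = 6; quarter tied to eighth (quarter + eighth) = 12; eighth tied to quarter (eighth + quarter) = 12.
Sum: 6 + 5 + 1 + 6 + 8 + 6 + 12 + 12 = 56.
56 ÷ 8 = 7 beats.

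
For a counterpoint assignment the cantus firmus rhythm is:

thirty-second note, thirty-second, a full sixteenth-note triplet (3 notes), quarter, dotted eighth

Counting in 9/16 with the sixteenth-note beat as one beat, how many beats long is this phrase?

One sixteenth-note beat = 2 thirty-second notes.
Express everything in thirty-second notes: thirty-second note = 1; thirty-second = 1; a full sixteenth-note triplet (3 notes) (three triplet sixteenths span one eighth) = 4; quarter = 8; dotted eighth = 6.
Altogether 1 + 1 + 4 + 8 + 6 = 20.
20 ÷ 2 = 10 beats.

10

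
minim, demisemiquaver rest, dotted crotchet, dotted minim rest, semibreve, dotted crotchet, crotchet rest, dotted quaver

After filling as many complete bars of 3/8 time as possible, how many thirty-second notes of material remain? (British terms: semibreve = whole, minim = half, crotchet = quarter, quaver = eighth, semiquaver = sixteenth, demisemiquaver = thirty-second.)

One bar of 3/8 = 12 thirty-second notes.
Express everything in thirty-second notes: minim = 16; demisemiquaver rest = 1; dotted crotchet = 12; dotted minim rest = 24; semibreve = 32; dotted crotchet = 12; crotchet rest = 8; dotted quaver = 6.
Adding: 16 + 1 + 12 + 24 + 32 + 12 + 8 + 6 = 111.
111 ÷ 12 = 9 complete bars with 3 thirty-second notes remaining.

3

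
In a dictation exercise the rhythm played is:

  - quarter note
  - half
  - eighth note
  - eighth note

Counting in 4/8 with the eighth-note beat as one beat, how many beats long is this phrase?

One eighth-note beat = 2 sixteenth notes.
In sixteenth notes: quarter note = 4; half = 8; eighth note = 2; eighth note = 2.
Total: 4 + 8 + 2 + 2 = 16.
16 ÷ 2 = 8 beats.

8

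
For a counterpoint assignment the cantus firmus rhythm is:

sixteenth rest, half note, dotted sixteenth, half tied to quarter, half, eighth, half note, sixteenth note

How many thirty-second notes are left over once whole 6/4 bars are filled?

One bar of 6/4 = 48 thirty-second notes.
Each duration in thirty-second notes: sixteenth rest = 2; half note = 16; dotted sixteenth = 3; half tied to quarter (half + quarter) = 24; half = 16; eighth = 4; half note = 16; sixteenth note = 2.
Sum: 2 + 16 + 3 + 24 + 16 + 4 + 16 + 2 = 83.
83 ÷ 48 = 1 complete bar with 35 thirty-second notes remaining.

35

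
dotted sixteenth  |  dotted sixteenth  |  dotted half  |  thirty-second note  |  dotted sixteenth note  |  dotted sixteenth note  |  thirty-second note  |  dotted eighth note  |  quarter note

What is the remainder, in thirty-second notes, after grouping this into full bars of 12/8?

One bar of 12/8 = 48 thirty-second notes.
Each duration in thirty-second notes: dotted sixteenth = 3; dotted sixteenth = 3; dotted half = 24; thirty-second note = 1; dotted sixteenth note = 3; dotted sixteenth note = 3; thirty-second note = 1; dotted eighth note = 6; quarter note = 8.
Adding: 3 + 3 + 24 + 1 + 3 + 3 + 1 + 6 + 8 = 52.
52 ÷ 48 = 1 complete bar with 4 thirty-second notes remaining.

4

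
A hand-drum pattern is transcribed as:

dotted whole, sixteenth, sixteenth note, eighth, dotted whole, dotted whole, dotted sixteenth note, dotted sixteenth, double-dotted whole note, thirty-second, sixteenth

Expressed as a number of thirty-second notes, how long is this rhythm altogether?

217

In thirty-second notes: dotted whole = 48; sixteenth = 2; sixteenth note = 2; eighth = 4; dotted whole = 48; dotted whole = 48; dotted sixteenth note = 3; dotted sixteenth = 3; double-dotted whole note = 56; thirty-second = 1; sixteenth = 2.
Sum: 48 + 2 + 2 + 4 + 48 + 48 + 3 + 3 + 56 + 1 + 2 = 217 thirty-second notes.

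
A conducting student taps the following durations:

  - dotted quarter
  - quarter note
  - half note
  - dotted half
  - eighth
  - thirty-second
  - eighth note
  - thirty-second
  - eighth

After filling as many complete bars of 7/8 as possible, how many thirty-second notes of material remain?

18

One bar of 7/8 = 28 thirty-second notes.
In thirty-second notes: dotted quarter = 12; quarter note = 8; half note = 16; dotted half = 24; eighth = 4; thirty-second = 1; eighth note = 4; thirty-second = 1; eighth = 4.
Sum: 12 + 8 + 16 + 24 + 4 + 1 + 4 + 1 + 4 = 74.
74 ÷ 28 = 2 complete bars with 18 thirty-second notes remaining.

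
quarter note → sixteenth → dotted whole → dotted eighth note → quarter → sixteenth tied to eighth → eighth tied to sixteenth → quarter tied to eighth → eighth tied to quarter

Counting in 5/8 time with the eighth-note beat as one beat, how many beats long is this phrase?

27

One eighth-note beat = 2 sixteenth notes.
In sixteenth notes: quarter note = 4; sixteenth = 1; dotted whole = 24; dotted eighth note = 3; quarter = 4; sixteenth tied to eighth (sixteenth + eighth) = 3; eighth tied to sixteenth (eighth + sixteenth) = 3; quarter tied to eighth (quarter + eighth) = 6; eighth tied to quarter (eighth + quarter) = 6.
Total: 4 + 1 + 24 + 3 + 4 + 3 + 3 + 6 + 6 = 54.
54 ÷ 2 = 27 beats.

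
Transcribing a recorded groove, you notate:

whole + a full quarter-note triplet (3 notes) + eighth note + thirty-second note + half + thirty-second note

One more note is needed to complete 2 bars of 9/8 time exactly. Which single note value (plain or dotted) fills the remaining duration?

sixteenth note

2 bars of 9/8 = 72 thirty-second notes.
Convert each value to thirty-second notes: whole = 32; a full quarter-note triplet (3 notes) (three triplet quarters span one half) = 16; eighth note = 4; thirty-second note = 1; half = 16; thirty-second note = 1.
Adding: 32 + 16 + 4 + 1 + 16 + 1 = 70.
Remaining: 72 − 70 = 2 thirty-second notes, which is a sixteenth note.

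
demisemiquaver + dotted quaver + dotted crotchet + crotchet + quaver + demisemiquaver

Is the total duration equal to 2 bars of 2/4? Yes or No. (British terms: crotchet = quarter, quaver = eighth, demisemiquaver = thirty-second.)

Yes

One bar of 2/4 = 16 thirty-second notes, so 2 bars = 32.
Each duration in thirty-second notes: demisemiquaver = 1; dotted quaver = 6; dotted crotchet = 12; crotchet = 8; quaver = 4; demisemiquaver = 1.
Sum: 1 + 6 + 12 + 8 + 4 + 1 = 32.
32 equals 32, so the answer is Yes.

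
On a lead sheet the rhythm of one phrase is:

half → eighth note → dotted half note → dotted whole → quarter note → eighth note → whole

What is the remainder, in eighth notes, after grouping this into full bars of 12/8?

One bar of 12/8 = 12 eighth notes.
In eighth notes: half = 4; eighth note = 1; dotted half note = 6; dotted whole = 12; quarter note = 2; eighth note = 1; whole = 8.
Altogether 4 + 1 + 6 + 12 + 2 + 1 + 8 = 34.
34 ÷ 12 = 2 complete bars with 10 eighth notes remaining.

10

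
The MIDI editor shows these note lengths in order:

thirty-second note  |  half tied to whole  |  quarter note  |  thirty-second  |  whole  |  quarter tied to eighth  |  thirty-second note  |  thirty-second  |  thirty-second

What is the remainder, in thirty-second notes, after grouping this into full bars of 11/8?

One bar of 11/8 = 44 thirty-second notes.
Express everything in thirty-second notes: thirty-second note = 1; half tied to whole (half + whole) = 48; quarter note = 8; thirty-second = 1; whole = 32; quarter tied to eighth (quarter + eighth) = 12; thirty-second note = 1; thirty-second = 1; thirty-second = 1.
Total: 1 + 48 + 8 + 1 + 32 + 12 + 1 + 1 + 1 = 105.
105 ÷ 44 = 2 complete bars with 17 thirty-second notes remaining.

17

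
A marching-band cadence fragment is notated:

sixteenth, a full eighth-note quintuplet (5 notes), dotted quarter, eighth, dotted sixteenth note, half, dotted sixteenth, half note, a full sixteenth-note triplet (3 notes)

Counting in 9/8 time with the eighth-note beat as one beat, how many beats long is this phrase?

19

One eighth-note beat = 4 thirty-second notes.
In thirty-second notes: sixteenth = 2; a full eighth-note quintuplet (5 notes) (five quintuplet eighths span one half) = 16; dotted quarter = 12; eighth = 4; dotted sixteenth note = 3; half = 16; dotted sixteenth = 3; half note = 16; a full sixteenth-note triplet (3 notes) (three triplet sixteenths span one eighth) = 4.
Altogether 2 + 16 + 12 + 4 + 3 + 16 + 3 + 16 + 4 = 76.
76 ÷ 4 = 19 beats.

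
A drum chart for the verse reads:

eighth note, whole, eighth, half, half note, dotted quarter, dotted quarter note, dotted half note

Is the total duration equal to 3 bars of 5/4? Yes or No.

Yes

One bar of 5/4 = 10 eighth notes, so 3 bars = 30.
Each duration in eighth notes: eighth note = 1; whole = 8; eighth = 1; half = 4; half note = 4; dotted quarter = 3; dotted quarter note = 3; dotted half note = 6.
Altogether 1 + 8 + 1 + 4 + 4 + 3 + 3 + 6 = 30.
30 equals 30, so the answer is Yes.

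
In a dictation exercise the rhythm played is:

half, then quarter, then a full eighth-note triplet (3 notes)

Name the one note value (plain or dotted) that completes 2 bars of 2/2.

whole note

2 bars of 2/2 = 8 quarter notes.
Express everything in quarter notes: half = 2; quarter = 1; a full eighth-note triplet (3 notes) (three triplet eighths span one quarter) = 1.
Altogether 2 + 1 + 1 = 4.
Remaining: 8 − 4 = 4 quarter notes, which is a whole note.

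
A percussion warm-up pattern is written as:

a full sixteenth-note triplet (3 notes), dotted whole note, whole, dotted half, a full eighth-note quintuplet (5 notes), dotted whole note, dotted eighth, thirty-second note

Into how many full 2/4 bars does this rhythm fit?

One bar of 2/4 = 16 thirty-second notes.
Working in thirty-second notes: a full sixteenth-note triplet (3 notes) (three triplet sixteenths span one eighth) = 4; dotted whole note = 48; whole = 32; dotted half = 24; a full eighth-note quintuplet (5 notes) (five quintuplet eighths span one half) = 16; dotted whole note = 48; dotted eighth = 6; thirty-second note = 1.
Altogether 4 + 48 + 32 + 24 + 16 + 48 + 6 + 1 = 179.
179 ÷ 16 = 11 complete bars with 3 left over.

11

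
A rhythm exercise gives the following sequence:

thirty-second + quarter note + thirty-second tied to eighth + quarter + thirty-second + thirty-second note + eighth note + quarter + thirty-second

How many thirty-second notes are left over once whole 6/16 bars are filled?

One bar of 6/16 = 12 thirty-second notes.
In thirty-second notes: thirty-second = 1; quarter note = 8; thirty-second tied to eighth (thirty-second + eighth) = 5; quarter = 8; thirty-second = 1; thirty-second note = 1; eighth note = 4; quarter = 8; thirty-second = 1.
Sum: 1 + 8 + 5 + 8 + 1 + 1 + 4 + 8 + 1 = 37.
37 ÷ 12 = 3 complete bars with 1 thirty-second note remaining.

1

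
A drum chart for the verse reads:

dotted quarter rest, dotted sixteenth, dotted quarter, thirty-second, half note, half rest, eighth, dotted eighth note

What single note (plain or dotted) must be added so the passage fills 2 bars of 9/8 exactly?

2 bars of 9/8 = 72 thirty-second notes.
In thirty-second notes: dotted quarter rest = 12; dotted sixteenth = 3; dotted quarter = 12; thirty-second = 1; half note = 16; half rest = 16; eighth = 4; dotted eighth note = 6.
Altogether 12 + 3 + 12 + 1 + 16 + 16 + 4 + 6 = 70.
Remaining: 72 − 70 = 2 thirty-second notes, which is a sixteenth note.

sixteenth note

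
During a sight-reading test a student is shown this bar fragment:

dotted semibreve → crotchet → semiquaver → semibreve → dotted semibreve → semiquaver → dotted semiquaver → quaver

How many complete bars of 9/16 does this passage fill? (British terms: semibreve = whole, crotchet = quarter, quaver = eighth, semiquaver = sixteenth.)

8

One bar of 9/16 = 18 thirty-second notes.
In thirty-second notes: dotted semibreve = 48; crotchet = 8; semiquaver = 2; semibreve = 32; dotted semibreve = 48; semiquaver = 2; dotted semiquaver = 3; quaver = 4.
Sum: 48 + 8 + 2 + 32 + 48 + 2 + 3 + 4 = 147.
147 ÷ 18 = 8 complete bars with 3 left over.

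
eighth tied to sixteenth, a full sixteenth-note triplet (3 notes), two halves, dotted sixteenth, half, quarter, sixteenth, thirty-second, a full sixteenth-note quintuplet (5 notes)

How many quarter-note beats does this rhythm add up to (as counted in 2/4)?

10

One quarter-note beat = 8 thirty-second notes.
Each duration in thirty-second notes: eighth tied to sixteenth (eighth + sixteenth) = 6; a full sixteenth-note triplet (3 notes) (three triplet sixteenths span one eighth) = 4; half = 16; half = 16; dotted sixteenth = 3; half = 16; quarter = 8; sixteenth = 2; thirty-second = 1; a full sixteenth-note quintuplet (5 notes) (five quintuplet sixteenths span one quarter) = 8.
Adding: 6 + 4 + 16 + 16 + 3 + 16 + 8 + 2 + 1 + 8 = 80.
80 ÷ 8 = 10 beats.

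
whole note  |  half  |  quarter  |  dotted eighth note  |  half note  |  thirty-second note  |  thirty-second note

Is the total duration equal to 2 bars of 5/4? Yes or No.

One bar of 5/4 = 40 thirty-second notes, so 2 bars = 80.
Each duration in thirty-second notes: whole note = 32; half = 16; quarter = 8; dotted eighth note = 6; half note = 16; thirty-second note = 1; thirty-second note = 1.
Altogether 32 + 16 + 8 + 6 + 16 + 1 + 1 = 80.
80 equals 80, so the answer is Yes.

Yes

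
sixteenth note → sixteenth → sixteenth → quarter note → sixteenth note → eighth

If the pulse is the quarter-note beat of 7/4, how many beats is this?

2.5

One quarter-note beat = 4 sixteenth notes.
Working in sixteenth notes: sixteenth note = 1; sixteenth = 1; sixteenth = 1; quarter note = 4; sixteenth note = 1; eighth = 2.
Adding: 1 + 1 + 1 + 4 + 1 + 2 = 10.
10 ÷ 4 = 2.5 beats.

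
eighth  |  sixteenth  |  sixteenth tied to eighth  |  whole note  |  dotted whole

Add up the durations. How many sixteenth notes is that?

46

In sixteenth notes: eighth = 2; sixteenth = 1; sixteenth tied to eighth (sixteenth + eighth) = 3; whole note = 16; dotted whole = 24.
Altogether 2 + 1 + 3 + 16 + 24 = 46 sixteenth notes.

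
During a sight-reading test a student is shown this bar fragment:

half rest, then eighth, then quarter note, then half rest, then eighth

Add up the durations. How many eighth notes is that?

12

Working in eighth notes: half rest = 4; eighth = 1; quarter note = 2; half rest = 4; eighth = 1.
Altogether 4 + 1 + 2 + 4 + 1 = 12 eighth notes.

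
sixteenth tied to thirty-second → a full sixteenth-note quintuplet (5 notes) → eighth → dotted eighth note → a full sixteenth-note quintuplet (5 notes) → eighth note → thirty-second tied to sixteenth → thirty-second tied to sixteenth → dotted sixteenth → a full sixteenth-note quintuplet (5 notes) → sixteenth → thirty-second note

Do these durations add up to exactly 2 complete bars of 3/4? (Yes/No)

No

One bar of 3/4 = 24 thirty-second notes, so 2 bars = 48.
Convert each value to thirty-second notes: sixteenth tied to thirty-second (sixteenth + thirty-second) = 3; a full sixteenth-note quintuplet (5 notes) (five quintuplet sixteenths span one quarter) = 8; eighth = 4; dotted eighth note = 6; a full sixteenth-note quintuplet (5 notes) (five quintuplet sixteenths span one quarter) = 8; eighth note = 4; thirty-second tied to sixteenth (thirty-second + sixteenth) = 3; thirty-second tied to sixteenth (thirty-second + sixteenth) = 3; dotted sixteenth = 3; a full sixteenth-note quintuplet (5 notes) (five quintuplet sixteenths span one quarter) = 8; sixteenth = 2; thirty-second note = 1.
Adding: 3 + 8 + 4 + 6 + 8 + 4 + 3 + 3 + 3 + 8 + 2 + 1 = 53.
53 exceeds 48, so the answer is No.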